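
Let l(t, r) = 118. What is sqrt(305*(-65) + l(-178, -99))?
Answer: I*sqrt(19707) ≈ 140.38*I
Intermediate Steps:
sqrt(305*(-65) + l(-178, -99)) = sqrt(305*(-65) + 118) = sqrt(-19825 + 118) = sqrt(-19707) = I*sqrt(19707)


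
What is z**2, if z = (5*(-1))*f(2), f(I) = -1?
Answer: 25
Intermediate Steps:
z = 5 (z = (5*(-1))*(-1) = -5*(-1) = 5)
z**2 = 5**2 = 25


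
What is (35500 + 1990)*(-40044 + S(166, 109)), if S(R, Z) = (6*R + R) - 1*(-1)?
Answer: -1457648690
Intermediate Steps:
S(R, Z) = 1 + 7*R (S(R, Z) = 7*R + 1 = 1 + 7*R)
(35500 + 1990)*(-40044 + S(166, 109)) = (35500 + 1990)*(-40044 + (1 + 7*166)) = 37490*(-40044 + (1 + 1162)) = 37490*(-40044 + 1163) = 37490*(-38881) = -1457648690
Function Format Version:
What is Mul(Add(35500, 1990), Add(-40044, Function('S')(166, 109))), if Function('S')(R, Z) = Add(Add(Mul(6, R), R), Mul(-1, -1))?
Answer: -1457648690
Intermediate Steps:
Function('S')(R, Z) = Add(1, Mul(7, R)) (Function('S')(R, Z) = Add(Mul(7, R), 1) = Add(1, Mul(7, R)))
Mul(Add(35500, 1990), Add(-40044, Function('S')(166, 109))) = Mul(Add(35500, 1990), Add(-40044, Add(1, Mul(7, 166)))) = Mul(37490, Add(-40044, Add(1, 1162))) = Mul(37490, Add(-40044, 1163)) = Mul(37490, -38881) = -1457648690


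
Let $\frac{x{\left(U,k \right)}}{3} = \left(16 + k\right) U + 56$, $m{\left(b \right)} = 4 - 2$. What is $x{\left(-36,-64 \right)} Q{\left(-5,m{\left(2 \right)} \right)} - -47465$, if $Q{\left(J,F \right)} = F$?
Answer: $58169$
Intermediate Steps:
$m{\left(b \right)} = 2$
$x{\left(U,k \right)} = 168 + 3 U \left(16 + k\right)$ ($x{\left(U,k \right)} = 3 \left(\left(16 + k\right) U + 56\right) = 3 \left(U \left(16 + k\right) + 56\right) = 3 \left(56 + U \left(16 + k\right)\right) = 168 + 3 U \left(16 + k\right)$)
$x{\left(-36,-64 \right)} Q{\left(-5,m{\left(2 \right)} \right)} - -47465 = \left(168 + 48 \left(-36\right) + 3 \left(-36\right) \left(-64\right)\right) 2 - -47465 = \left(168 - 1728 + 6912\right) 2 + 47465 = 5352 \cdot 2 + 47465 = 10704 + 47465 = 58169$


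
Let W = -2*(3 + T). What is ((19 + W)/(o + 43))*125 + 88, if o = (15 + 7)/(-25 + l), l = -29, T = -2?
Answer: 6343/46 ≈ 137.89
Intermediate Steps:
W = -2 (W = -2*(3 - 2) = -2*1 = -2)
o = -11/27 (o = (15 + 7)/(-25 - 29) = 22/(-54) = 22*(-1/54) = -11/27 ≈ -0.40741)
((19 + W)/(o + 43))*125 + 88 = ((19 - 2)/(-11/27 + 43))*125 + 88 = (17/(1150/27))*125 + 88 = (17*(27/1150))*125 + 88 = (459/1150)*125 + 88 = 2295/46 + 88 = 6343/46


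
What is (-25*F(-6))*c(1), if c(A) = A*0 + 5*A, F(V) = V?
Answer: 750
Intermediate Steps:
c(A) = 5*A (c(A) = 0 + 5*A = 5*A)
(-25*F(-6))*c(1) = (-25*(-6))*(5*1) = 150*5 = 750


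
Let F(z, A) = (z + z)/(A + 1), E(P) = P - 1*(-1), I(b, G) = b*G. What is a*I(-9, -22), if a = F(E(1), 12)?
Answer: 792/13 ≈ 60.923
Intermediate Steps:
I(b, G) = G*b
E(P) = 1 + P (E(P) = P + 1 = 1 + P)
F(z, A) = 2*z/(1 + A) (F(z, A) = (2*z)/(1 + A) = 2*z/(1 + A))
a = 4/13 (a = 2*(1 + 1)/(1 + 12) = 2*2/13 = 2*2*(1/13) = 4/13 ≈ 0.30769)
a*I(-9, -22) = 4*(-22*(-9))/13 = (4/13)*198 = 792/13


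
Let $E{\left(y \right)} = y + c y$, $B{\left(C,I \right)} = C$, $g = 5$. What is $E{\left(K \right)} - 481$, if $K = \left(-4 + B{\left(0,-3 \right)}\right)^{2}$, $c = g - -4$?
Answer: $-321$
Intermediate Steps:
$c = 9$ ($c = 5 - -4 = 5 + 4 = 9$)
$K = 16$ ($K = \left(-4 + 0\right)^{2} = \left(-4\right)^{2} = 16$)
$E{\left(y \right)} = 10 y$ ($E{\left(y \right)} = y + 9 y = 10 y$)
$E{\left(K \right)} - 481 = 10 \cdot 16 - 481 = 160 - 481 = -321$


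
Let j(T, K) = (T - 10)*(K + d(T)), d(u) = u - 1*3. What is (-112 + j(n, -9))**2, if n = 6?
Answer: 7744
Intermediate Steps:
d(u) = -3 + u (d(u) = u - 3 = -3 + u)
j(T, K) = (-10 + T)*(-3 + K + T) (j(T, K) = (T - 10)*(K + (-3 + T)) = (-10 + T)*(-3 + K + T))
(-112 + j(n, -9))**2 = (-112 + (30 + 6**2 - 13*6 - 10*(-9) - 9*6))**2 = (-112 + (30 + 36 - 78 + 90 - 54))**2 = (-112 + 24)**2 = (-88)**2 = 7744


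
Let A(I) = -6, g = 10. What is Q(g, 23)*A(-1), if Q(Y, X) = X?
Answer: -138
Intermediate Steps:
Q(g, 23)*A(-1) = 23*(-6) = -138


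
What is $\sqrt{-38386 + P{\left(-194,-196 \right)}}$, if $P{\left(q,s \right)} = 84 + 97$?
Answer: $3 i \sqrt{4245} \approx 195.46 i$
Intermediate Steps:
$P{\left(q,s \right)} = 181$
$\sqrt{-38386 + P{\left(-194,-196 \right)}} = \sqrt{-38386 + 181} = \sqrt{-38205} = 3 i \sqrt{4245}$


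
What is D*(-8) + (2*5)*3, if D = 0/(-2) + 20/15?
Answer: 58/3 ≈ 19.333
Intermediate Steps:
D = 4/3 (D = 0*(-1/2) + 20*(1/15) = 0 + 4/3 = 4/3 ≈ 1.3333)
D*(-8) + (2*5)*3 = (4/3)*(-8) + (2*5)*3 = -32/3 + 10*3 = -32/3 + 30 = 58/3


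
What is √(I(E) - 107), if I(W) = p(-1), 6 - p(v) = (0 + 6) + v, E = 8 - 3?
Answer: I*√106 ≈ 10.296*I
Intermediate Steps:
E = 5
p(v) = -v (p(v) = 6 - ((0 + 6) + v) = 6 - (6 + v) = 6 + (-6 - v) = -v)
I(W) = 1 (I(W) = -1*(-1) = 1)
√(I(E) - 107) = √(1 - 107) = √(-106) = I*√106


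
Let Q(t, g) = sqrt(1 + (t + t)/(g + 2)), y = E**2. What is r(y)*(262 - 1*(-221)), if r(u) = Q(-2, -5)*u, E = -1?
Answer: 161*sqrt(21) ≈ 737.79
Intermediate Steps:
y = 1 (y = (-1)**2 = 1)
Q(t, g) = sqrt(1 + 2*t/(2 + g)) (Q(t, g) = sqrt(1 + (2*t)/(2 + g)) = sqrt(1 + 2*t/(2 + g)))
r(u) = u*sqrt(21)/3 (r(u) = sqrt((2 - 5 + 2*(-2))/(2 - 5))*u = sqrt((2 - 5 - 4)/(-3))*u = sqrt(-1/3*(-7))*u = sqrt(7/3)*u = (sqrt(21)/3)*u = u*sqrt(21)/3)
r(y)*(262 - 1*(-221)) = ((1/3)*1*sqrt(21))*(262 - 1*(-221)) = (sqrt(21)/3)*(262 + 221) = (sqrt(21)/3)*483 = 161*sqrt(21)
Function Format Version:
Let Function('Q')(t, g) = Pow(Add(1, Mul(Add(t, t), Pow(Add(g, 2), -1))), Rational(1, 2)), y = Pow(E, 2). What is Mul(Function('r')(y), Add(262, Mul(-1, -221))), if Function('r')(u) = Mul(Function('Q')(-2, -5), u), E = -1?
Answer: Mul(161, Pow(21, Rational(1, 2))) ≈ 737.79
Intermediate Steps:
y = 1 (y = Pow(-1, 2) = 1)
Function('Q')(t, g) = Pow(Add(1, Mul(2, t, Pow(Add(2, g), -1))), Rational(1, 2)) (Function('Q')(t, g) = Pow(Add(1, Mul(Mul(2, t), Pow(Add(2, g), -1))), Rational(1, 2)) = Pow(Add(1, Mul(2, t, Pow(Add(2, g), -1))), Rational(1, 2)))
Function('r')(u) = Mul(Rational(1, 3), u, Pow(21, Rational(1, 2))) (Function('r')(u) = Mul(Pow(Mul(Pow(Add(2, -5), -1), Add(2, -5, Mul(2, -2))), Rational(1, 2)), u) = Mul(Pow(Mul(Pow(-3, -1), Add(2, -5, -4)), Rational(1, 2)), u) = Mul(Pow(Mul(Rational(-1, 3), -7), Rational(1, 2)), u) = Mul(Pow(Rational(7, 3), Rational(1, 2)), u) = Mul(Mul(Rational(1, 3), Pow(21, Rational(1, 2))), u) = Mul(Rational(1, 3), u, Pow(21, Rational(1, 2))))
Mul(Function('r')(y), Add(262, Mul(-1, -221))) = Mul(Mul(Rational(1, 3), 1, Pow(21, Rational(1, 2))), Add(262, Mul(-1, -221))) = Mul(Mul(Rational(1, 3), Pow(21, Rational(1, 2))), Add(262, 221)) = Mul(Mul(Rational(1, 3), Pow(21, Rational(1, 2))), 483) = Mul(161, Pow(21, Rational(1, 2)))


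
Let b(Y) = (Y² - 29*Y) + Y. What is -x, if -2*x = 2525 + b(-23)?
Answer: 1849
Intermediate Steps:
b(Y) = Y² - 28*Y
x = -1849 (x = -(2525 - 23*(-28 - 23))/2 = -(2525 - 23*(-51))/2 = -(2525 + 1173)/2 = -½*3698 = -1849)
-x = -1*(-1849) = 1849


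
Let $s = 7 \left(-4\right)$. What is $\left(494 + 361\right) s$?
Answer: $-23940$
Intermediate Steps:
$s = -28$
$\left(494 + 361\right) s = \left(494 + 361\right) \left(-28\right) = 855 \left(-28\right) = -23940$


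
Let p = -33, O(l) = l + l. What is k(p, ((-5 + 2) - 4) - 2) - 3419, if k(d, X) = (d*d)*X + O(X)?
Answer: -13238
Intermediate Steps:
O(l) = 2*l
k(d, X) = 2*X + X*d² (k(d, X) = (d*d)*X + 2*X = d²*X + 2*X = X*d² + 2*X = 2*X + X*d²)
k(p, ((-5 + 2) - 4) - 2) - 3419 = (((-5 + 2) - 4) - 2)*(2 + (-33)²) - 3419 = ((-3 - 4) - 2)*(2 + 1089) - 3419 = (-7 - 2)*1091 - 3419 = -9*1091 - 3419 = -9819 - 3419 = -13238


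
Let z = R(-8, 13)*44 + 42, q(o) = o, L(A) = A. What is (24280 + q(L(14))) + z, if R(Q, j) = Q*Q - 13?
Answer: 26580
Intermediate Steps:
R(Q, j) = -13 + Q² (R(Q, j) = Q² - 13 = -13 + Q²)
z = 2286 (z = (-13 + (-8)²)*44 + 42 = (-13 + 64)*44 + 42 = 51*44 + 42 = 2244 + 42 = 2286)
(24280 + q(L(14))) + z = (24280 + 14) + 2286 = 24294 + 2286 = 26580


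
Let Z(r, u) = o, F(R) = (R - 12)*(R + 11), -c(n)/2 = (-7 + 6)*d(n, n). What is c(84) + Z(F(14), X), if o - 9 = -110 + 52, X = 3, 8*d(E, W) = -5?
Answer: -201/4 ≈ -50.250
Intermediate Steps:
d(E, W) = -5/8 (d(E, W) = (⅛)*(-5) = -5/8)
c(n) = -5/4 (c(n) = -2*(-7 + 6)*(-5)/8 = -(-2)*(-5)/8 = -2*5/8 = -5/4)
F(R) = (-12 + R)*(11 + R)
o = -49 (o = 9 + (-110 + 52) = 9 - 58 = -49)
Z(r, u) = -49
c(84) + Z(F(14), X) = -5/4 - 49 = -201/4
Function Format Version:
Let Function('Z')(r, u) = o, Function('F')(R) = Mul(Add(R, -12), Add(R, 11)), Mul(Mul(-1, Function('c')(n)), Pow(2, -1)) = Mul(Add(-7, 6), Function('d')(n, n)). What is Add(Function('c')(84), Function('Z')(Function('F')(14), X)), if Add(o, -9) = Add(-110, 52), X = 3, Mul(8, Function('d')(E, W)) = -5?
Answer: Rational(-201, 4) ≈ -50.250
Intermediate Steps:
Function('d')(E, W) = Rational(-5, 8) (Function('d')(E, W) = Mul(Rational(1, 8), -5) = Rational(-5, 8))
Function('c')(n) = Rational(-5, 4) (Function('c')(n) = Mul(-2, Mul(Add(-7, 6), Rational(-5, 8))) = Mul(-2, Mul(-1, Rational(-5, 8))) = Mul(-2, Rational(5, 8)) = Rational(-5, 4))
Function('F')(R) = Mul(Add(-12, R), Add(11, R))
o = -49 (o = Add(9, Add(-110, 52)) = Add(9, -58) = -49)
Function('Z')(r, u) = -49
Add(Function('c')(84), Function('Z')(Function('F')(14), X)) = Add(Rational(-5, 4), -49) = Rational(-201, 4)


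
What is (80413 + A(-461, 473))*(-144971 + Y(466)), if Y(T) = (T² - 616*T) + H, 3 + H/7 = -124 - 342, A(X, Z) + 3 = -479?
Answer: -17437267374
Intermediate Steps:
A(X, Z) = -482 (A(X, Z) = -3 - 479 = -482)
H = -3283 (H = -21 + 7*(-124 - 342) = -21 + 7*(-466) = -21 - 3262 = -3283)
Y(T) = -3283 + T² - 616*T (Y(T) = (T² - 616*T) - 3283 = -3283 + T² - 616*T)
(80413 + A(-461, 473))*(-144971 + Y(466)) = (80413 - 482)*(-144971 + (-3283 + 466² - 616*466)) = 79931*(-144971 + (-3283 + 217156 - 287056)) = 79931*(-144971 - 73183) = 79931*(-218154) = -17437267374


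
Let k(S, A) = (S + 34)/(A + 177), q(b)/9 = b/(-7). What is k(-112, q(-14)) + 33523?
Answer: 167613/5 ≈ 33523.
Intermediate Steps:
q(b) = -9*b/7 (q(b) = 9*(b/(-7)) = 9*(b*(-⅐)) = 9*(-b/7) = -9*b/7)
k(S, A) = (34 + S)/(177 + A)
k(-112, q(-14)) + 33523 = (34 - 112)/(177 - 9/7*(-14)) + 33523 = -78/(177 + 18) + 33523 = -78/195 + 33523 = (1/195)*(-78) + 33523 = -⅖ + 33523 = 167613/5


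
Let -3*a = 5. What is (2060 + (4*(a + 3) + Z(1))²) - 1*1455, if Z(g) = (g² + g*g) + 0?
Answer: 5929/9 ≈ 658.78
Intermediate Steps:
a = -5/3 (a = -⅓*5 = -5/3 ≈ -1.6667)
Z(g) = 2*g² (Z(g) = (g² + g²) + 0 = 2*g² + 0 = 2*g²)
(2060 + (4*(a + 3) + Z(1))²) - 1*1455 = (2060 + (4*(-5/3 + 3) + 2*1²)²) - 1*1455 = (2060 + (4*(4/3) + 2*1)²) - 1455 = (2060 + (16/3 + 2)²) - 1455 = (2060 + (22/3)²) - 1455 = (2060 + 484/9) - 1455 = 19024/9 - 1455 = 5929/9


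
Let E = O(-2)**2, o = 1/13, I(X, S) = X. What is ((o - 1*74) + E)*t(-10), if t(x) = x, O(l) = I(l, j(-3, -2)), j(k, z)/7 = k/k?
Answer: 9090/13 ≈ 699.23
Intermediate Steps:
j(k, z) = 7 (j(k, z) = 7*(k/k) = 7*1 = 7)
O(l) = l
o = 1/13 ≈ 0.076923
E = 4 (E = (-2)**2 = 4)
((o - 1*74) + E)*t(-10) = ((1/13 - 1*74) + 4)*(-10) = ((1/13 - 74) + 4)*(-10) = (-961/13 + 4)*(-10) = -909/13*(-10) = 9090/13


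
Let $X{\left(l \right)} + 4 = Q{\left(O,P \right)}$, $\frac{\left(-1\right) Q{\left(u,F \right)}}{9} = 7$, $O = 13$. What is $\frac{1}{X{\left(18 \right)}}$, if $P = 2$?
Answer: $- \frac{1}{67} \approx -0.014925$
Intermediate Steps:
$Q{\left(u,F \right)} = -63$ ($Q{\left(u,F \right)} = \left(-9\right) 7 = -63$)
$X{\left(l \right)} = -67$ ($X{\left(l \right)} = -4 - 63 = -67$)
$\frac{1}{X{\left(18 \right)}} = \frac{1}{-67} = - \frac{1}{67}$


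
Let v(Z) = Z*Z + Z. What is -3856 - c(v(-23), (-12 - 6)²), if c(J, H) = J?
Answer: -4362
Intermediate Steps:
v(Z) = Z + Z² (v(Z) = Z² + Z = Z + Z²)
-3856 - c(v(-23), (-12 - 6)²) = -3856 - (-23)*(1 - 23) = -3856 - (-23)*(-22) = -3856 - 1*506 = -3856 - 506 = -4362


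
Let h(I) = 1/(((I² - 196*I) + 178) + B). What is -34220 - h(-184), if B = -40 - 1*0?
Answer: -2397384761/70058 ≈ -34220.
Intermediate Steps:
B = -40 (B = -40 + 0 = -40)
h(I) = 1/(138 + I² - 196*I) (h(I) = 1/(((I² - 196*I) + 178) - 40) = 1/((178 + I² - 196*I) - 40) = 1/(138 + I² - 196*I))
-34220 - h(-184) = -34220 - 1/(138 + (-184)² - 196*(-184)) = -34220 - 1/(138 + 33856 + 36064) = -34220 - 1/70058 = -2397384761/70058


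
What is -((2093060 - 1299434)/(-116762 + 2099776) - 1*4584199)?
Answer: 4545265001080/991507 ≈ 4.5842e+6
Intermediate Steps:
-((2093060 - 1299434)/(-116762 + 2099776) - 1*4584199) = -(793626/1983014 - 4584199) = -(793626*(1/1983014) - 4584199) = -(396813/991507 - 4584199) = -1*(-4545265001080/991507) = 4545265001080/991507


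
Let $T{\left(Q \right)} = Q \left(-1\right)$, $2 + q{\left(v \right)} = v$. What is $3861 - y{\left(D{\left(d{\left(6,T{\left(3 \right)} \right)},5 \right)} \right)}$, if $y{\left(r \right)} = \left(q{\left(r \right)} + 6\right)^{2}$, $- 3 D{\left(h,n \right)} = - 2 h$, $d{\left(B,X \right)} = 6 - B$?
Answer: $3845$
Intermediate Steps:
$q{\left(v \right)} = -2 + v$
$T{\left(Q \right)} = - Q$
$D{\left(h,n \right)} = \frac{2 h}{3}$ ($D{\left(h,n \right)} = - \frac{\left(-2\right) h}{3} = \frac{2 h}{3}$)
$y{\left(r \right)} = \left(4 + r\right)^{2}$ ($y{\left(r \right)} = \left(\left(-2 + r\right) + 6\right)^{2} = \left(4 + r\right)^{2}$)
$3861 - y{\left(D{\left(d{\left(6,T{\left(3 \right)} \right)},5 \right)} \right)} = 3861 - \left(4 + \frac{2 \left(6 - 6\right)}{3}\right)^{2} = 3861 - \left(4 + \frac{2}{3} \cdot 0\right)^{2} = 3861 - \left(4 + 0\right)^{2} = 3861 - 4^{2} = 3861 - 16 = 3845$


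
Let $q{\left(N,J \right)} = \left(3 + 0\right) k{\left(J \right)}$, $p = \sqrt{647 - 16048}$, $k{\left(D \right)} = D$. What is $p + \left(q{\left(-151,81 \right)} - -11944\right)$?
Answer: $12187 + i \sqrt{15401} \approx 12187.0 + 124.1 i$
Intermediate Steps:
$p = i \sqrt{15401}$ ($p = \sqrt{-15401} = i \sqrt{15401} \approx 124.1 i$)
$q{\left(N,J \right)} = 3 J$ ($q{\left(N,J \right)} = \left(3 + 0\right) J = 3 J$)
$p + \left(q{\left(-151,81 \right)} - -11944\right) = i \sqrt{15401} + \left(3 \cdot 81 - -11944\right) = i \sqrt{15401} + \left(243 + 11944\right) = i \sqrt{15401} + 12187 = 12187 + i \sqrt{15401}$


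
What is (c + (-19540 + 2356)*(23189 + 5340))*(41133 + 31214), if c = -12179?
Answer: -35468443396705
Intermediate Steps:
(c + (-19540 + 2356)*(23189 + 5340))*(41133 + 31214) = (-12179 + (-19540 + 2356)*(23189 + 5340))*(41133 + 31214) = (-12179 - 17184*28529)*72347 = (-12179 - 490242336)*72347 = -490254515*72347 = -35468443396705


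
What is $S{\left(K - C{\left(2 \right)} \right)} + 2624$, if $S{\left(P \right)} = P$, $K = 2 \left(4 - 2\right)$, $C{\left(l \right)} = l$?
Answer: $2626$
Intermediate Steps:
$K = 4$ ($K = 2 \cdot 2 = 4$)
$S{\left(K - C{\left(2 \right)} \right)} + 2624 = \left(4 - 2\right) + 2624 = 2 + 2624 = 2626$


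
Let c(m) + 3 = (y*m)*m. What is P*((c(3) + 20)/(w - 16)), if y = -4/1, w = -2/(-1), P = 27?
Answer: 513/14 ≈ 36.643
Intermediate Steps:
w = 2 (w = -2*(-1) = 2)
y = -4 (y = -4*1 = -4)
c(m) = -3 - 4*m² (c(m) = -3 + (-4*m)*m = -3 - 4*m²)
P*((c(3) + 20)/(w - 16)) = 27*(((-3 - 4*3²) + 20)/(2 - 16)) = 27*(((-3 - 4*9) + 20)/(-14)) = 27*(((-3 - 36) + 20)*(-1/14)) = 27*((-39 + 20)*(-1/14)) = 27*(-19*(-1/14)) = 27*(19/14) = 513/14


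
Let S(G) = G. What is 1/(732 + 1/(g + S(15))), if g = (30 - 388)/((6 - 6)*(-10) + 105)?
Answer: 1217/890949 ≈ 0.0013660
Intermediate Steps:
g = -358/105 (g = -358/(0*(-10) + 105) = -358/(0 + 105) = -358/105 ≈ -3.4095)
1/(732 + 1/(g + S(15))) = 1/(732 + 1/(-358/105 + 15)) = 1/(732 + 1/(1217/105)) = 1/(732 + 105/1217) = 1/(890949/1217) = 1217/890949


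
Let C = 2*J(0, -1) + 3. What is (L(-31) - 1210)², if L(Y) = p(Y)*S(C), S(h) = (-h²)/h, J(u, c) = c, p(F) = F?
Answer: 1390041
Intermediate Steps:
C = 1 (C = 2*(-1) + 3 = -2 + 3 = 1)
S(h) = -h
L(Y) = -Y (L(Y) = Y*(-1*1) = Y*(-1) = -Y)
(L(-31) - 1210)² = (-1*(-31) - 1210)² = (31 - 1210)² = (-1179)² = 1390041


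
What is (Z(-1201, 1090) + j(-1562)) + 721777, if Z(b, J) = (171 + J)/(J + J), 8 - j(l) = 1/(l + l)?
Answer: 614448845343/851290 ≈ 7.2179e+5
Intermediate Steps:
j(l) = 8 - 1/(2*l) (j(l) = 8 - 1/(l + l) = 8 - 1/(2*l))
Z(b, J) = (171 + J)/(2*J) (Z(b, J) = (171 + J)/((2*J)) = (171 + J)*(1/(2*J)) = (171 + J)/(2*J))
(Z(-1201, 1090) + j(-1562)) + 721777 = ((1/2)*(171 + 1090)/1090 + (8 - 1/2/(-1562))) + 721777 = ((1/2)*(1/1090)*1261 + (8 - 1/2*(-1/1562))) + 721777 = (1261/2180 + (8 + 1/3124)) + 721777 = (1261/2180 + 24993/3124) + 721777 = 7303013/851290 + 721777 = 614448845343/851290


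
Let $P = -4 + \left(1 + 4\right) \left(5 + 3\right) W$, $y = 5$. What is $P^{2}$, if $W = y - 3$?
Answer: $5776$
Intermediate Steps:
$W = 2$ ($W = 5 - 3 = 2$)
$P = 76$ ($P = -4 + \left(1 + 4\right) \left(5 + 3\right) 2 = -4 + 5 \cdot 8 \cdot 2 = -4 + 40 \cdot 2 = -4 + 80 = 76$)
$P^{2} = 76^{2} = 5776$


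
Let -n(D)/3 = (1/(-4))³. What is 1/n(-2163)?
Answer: 64/3 ≈ 21.333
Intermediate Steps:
n(D) = 3/64 (n(D) = -3*(1/(-4))³ = -3*(-¼)³ = -3*(-1/64) = 3/64)
1/n(-2163) = 1/(3/64) = 64/3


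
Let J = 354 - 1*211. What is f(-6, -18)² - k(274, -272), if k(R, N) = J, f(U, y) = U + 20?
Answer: 53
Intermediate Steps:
J = 143 (J = 354 - 211 = 143)
f(U, y) = 20 + U
k(R, N) = 143
f(-6, -18)² - k(274, -272) = (20 - 6)² - 1*143 = 14² - 143 = 196 - 143 = 53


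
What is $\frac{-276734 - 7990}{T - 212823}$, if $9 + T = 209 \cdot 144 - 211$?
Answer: $\frac{284724}{182947} \approx 1.5563$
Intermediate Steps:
$T = 29876$ ($T = -9 + \left(209 \cdot 144 - 211\right) = -9 + \left(30096 - 211\right) = -9 + 29885 = 29876$)
$\frac{-276734 - 7990}{T - 212823} = \frac{-276734 - 7990}{29876 - 212823} = - \frac{284724}{-182947} = \left(-284724\right) \left(- \frac{1}{182947}\right) = \frac{284724}{182947}$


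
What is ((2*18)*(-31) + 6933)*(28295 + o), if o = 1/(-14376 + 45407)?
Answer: 729636403326/4433 ≈ 1.6459e+8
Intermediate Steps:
o = 1/31031 ≈ 3.2226e-5
((2*18)*(-31) + 6933)*(28295 + o) = ((2*18)*(-31) + 6933)*(28295 + 1/31031) = (36*(-31) + 6933)*(878022146/31031) = (-1116 + 6933)*(878022146/31031) = 5817*(878022146/31031) = 729636403326/4433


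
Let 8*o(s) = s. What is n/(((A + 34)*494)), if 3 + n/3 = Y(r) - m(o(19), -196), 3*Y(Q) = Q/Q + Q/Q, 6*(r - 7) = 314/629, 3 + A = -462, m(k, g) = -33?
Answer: -46/106457 ≈ -0.00043210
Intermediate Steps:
o(s) = s/8
A = -465 (A = -3 - 462 = -465)
r = 13366/1887 (r = 7 + (314/629)/6 = 7 + (314*(1/629))/6 = 7 + (1/6)*(314/629) = 7 + 157/1887 = 13366/1887 ≈ 7.0832)
Y(Q) = 2/3 (Y(Q) = (Q/Q + Q/Q)/3 = (1 + 1)/3 = (1/3)*2 = 2/3)
n = 92 (n = -9 + 3*(2/3 - 1*(-33)) = -9 + 3*(2/3 + 33) = -9 + 3*(101/3) = -9 + 101 = 92)
n/(((A + 34)*494)) = 92/(((-465 + 34)*494)) = 92/((-431*494)) = 92/(-212914) = 92*(-1/212914) = -46/106457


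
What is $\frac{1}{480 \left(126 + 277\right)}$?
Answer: $\frac{1}{193440} \approx 5.1696 \cdot 10^{-6}$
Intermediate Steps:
$\frac{1}{480 \left(126 + 277\right)} = \frac{1}{480 \cdot 403} = \frac{1}{193440}$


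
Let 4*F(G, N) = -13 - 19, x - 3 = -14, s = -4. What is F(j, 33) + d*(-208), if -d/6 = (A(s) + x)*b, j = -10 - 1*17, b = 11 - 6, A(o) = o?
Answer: -93608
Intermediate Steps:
x = -11 (x = 3 - 14 = -11)
b = 5
j = -27 (j = -10 - 17 = -27)
F(G, N) = -8 (F(G, N) = (-13 - 19)/4 = (1/4)*(-32) = -8)
d = 450 (d = -6*(-4 - 11)*5 = -(-90)*5 = -6*(-75) = 450)
F(j, 33) + d*(-208) = -8 + 450*(-208) = -8 - 93600 = -93608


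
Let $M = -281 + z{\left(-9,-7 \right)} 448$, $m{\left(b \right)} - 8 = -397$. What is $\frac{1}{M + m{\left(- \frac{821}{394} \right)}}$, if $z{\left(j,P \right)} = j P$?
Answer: $\frac{1}{27554} \approx 3.6292 \cdot 10^{-5}$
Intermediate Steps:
$z{\left(j,P \right)} = P j$
$m{\left(b \right)} = -389$ ($m{\left(b \right)} = 8 - 397 = -389$)
$M = 27943$ ($M = -281 + \left(-7\right) \left(-9\right) 448 = -281 + 63 \cdot 448 = -281 + 28224 = 27943$)
$\frac{1}{M + m{\left(- \frac{821}{394} \right)}} = \frac{1}{27943 - 389} = \frac{1}{27554}$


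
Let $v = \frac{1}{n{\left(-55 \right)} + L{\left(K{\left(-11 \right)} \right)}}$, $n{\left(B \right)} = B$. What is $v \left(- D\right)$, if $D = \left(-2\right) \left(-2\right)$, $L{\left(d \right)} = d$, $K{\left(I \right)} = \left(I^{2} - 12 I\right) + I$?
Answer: $- \frac{4}{187} \approx -0.02139$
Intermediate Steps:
$K{\left(I \right)} = I^{2} - 11 I$
$v = \frac{1}{187}$ ($v = \frac{1}{-55 - 11 \left(-11 - 11\right)} = \frac{1}{-55 - -242} = \frac{1}{-55 + 242} = \frac{1}{187} \approx 0.0053476$)
$D = 4$
$v \left(- D\right) = \frac{\left(-1\right) 4}{187} = \frac{1}{187} \left(-4\right) = - \frac{4}{187}$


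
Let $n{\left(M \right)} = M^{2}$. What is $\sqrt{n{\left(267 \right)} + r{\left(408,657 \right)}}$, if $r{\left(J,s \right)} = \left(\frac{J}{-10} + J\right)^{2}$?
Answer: $\frac{3 \sqrt{572569}}{5} \approx 454.01$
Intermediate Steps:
$r{\left(J,s \right)} = \frac{81 J^{2}}{100}$ ($r{\left(J,s \right)} = \left(J \left(- \frac{1}{10}\right) + J\right)^{2} = \left(- \frac{J}{10} + J\right)^{2} = \left(\frac{9 J}{10}\right)^{2} = \frac{81 J^{2}}{100}$)
$\sqrt{n{\left(267 \right)} + r{\left(408,657 \right)}} = \sqrt{267^{2} + \frac{81 \cdot 408^{2}}{100}} = \sqrt{71289 + \frac{81}{100} \cdot 166464} = \sqrt{71289 + \frac{3370896}{25}} = \sqrt{\frac{5153121}{25}} = \frac{3 \sqrt{572569}}{5}$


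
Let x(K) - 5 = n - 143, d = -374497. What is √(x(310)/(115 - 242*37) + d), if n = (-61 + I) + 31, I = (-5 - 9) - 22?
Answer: I*√29258670227581/8839 ≈ 611.96*I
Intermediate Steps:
I = -36 (I = -14 - 22 = -36)
n = -66 (n = (-61 - 36) + 31 = -97 + 31 = -66)
x(K) = -204 (x(K) = 5 + (-66 - 143) = 5 - 209 = -204)
√(x(310)/(115 - 242*37) + d) = √(-204/(115 - 242*37) - 374497) = √(-204/(115 - 8954) - 374497) = √(-204/(-8839) - 374497) = √(-204*(-1/8839) - 374497) = √(204/8839 - 374497) = √(-3310178779/8839) = I*√29258670227581/8839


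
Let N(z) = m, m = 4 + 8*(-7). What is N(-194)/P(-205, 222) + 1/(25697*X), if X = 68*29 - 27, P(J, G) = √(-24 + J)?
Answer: 1/49980665 + 52*I*√229/229 ≈ 2.0008e-8 + 3.4363*I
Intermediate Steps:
X = 1945 (X = 1972 - 27 = 1945)
m = -52 (m = 4 - 56 = -52)
N(z) = -52
N(-194)/P(-205, 222) + 1/(25697*X) = -52/√(-24 - 205) + 1/(25697*1945) = -52*(-I*√229/229) + (1/25697)*(1/1945) = -52*(-I*√229/229) + 1/49980665 = -(-52)*I*√229/229 + 1/49980665 = 52*I*√229/229 + 1/49980665 = 1/49980665 + 52*I*√229/229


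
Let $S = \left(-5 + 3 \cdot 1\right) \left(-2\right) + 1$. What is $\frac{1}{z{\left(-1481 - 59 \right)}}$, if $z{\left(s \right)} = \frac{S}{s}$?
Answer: $-308$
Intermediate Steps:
$S = 5$ ($S = \left(-5 + 3\right) \left(-2\right) + 1 = \left(-2\right) \left(-2\right) + 1 = 4 + 1 = 5$)
$z{\left(s \right)} = \frac{5}{s}$
$\frac{1}{z{\left(-1481 - 59 \right)}} = \frac{1}{5 \frac{1}{-1481 - 59}} = \frac{1}{5 \frac{1}{-1540}} = \frac{1}{5 \left(- \frac{1}{1540}\right)} = \frac{1}{- \frac{1}{308}} = -308$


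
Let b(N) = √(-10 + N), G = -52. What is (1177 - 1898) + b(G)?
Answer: -721 + I*√62 ≈ -721.0 + 7.874*I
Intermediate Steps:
(1177 - 1898) + b(G) = (1177 - 1898) + √(-10 - 52) = -721 + √(-62) = -721 + I*√62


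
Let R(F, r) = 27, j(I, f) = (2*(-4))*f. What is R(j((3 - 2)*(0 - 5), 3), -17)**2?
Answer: 729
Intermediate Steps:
j(I, f) = -8*f
R(j((3 - 2)*(0 - 5), 3), -17)**2 = 27**2 = 729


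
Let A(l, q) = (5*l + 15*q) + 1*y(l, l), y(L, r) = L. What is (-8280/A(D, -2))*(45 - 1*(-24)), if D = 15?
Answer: -9522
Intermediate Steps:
A(l, q) = 6*l + 15*q (A(l, q) = (5*l + 15*q) + 1*l = (5*l + 15*q) + l = 6*l + 15*q)
(-8280/A(D, -2))*(45 - 1*(-24)) = (-8280/(6*15 + 15*(-2)))*(45 - 1*(-24)) = (-8280/(90 - 30))*(45 + 24) = -8280/60*69 = -72*23/12*69 = -138*69 = -9522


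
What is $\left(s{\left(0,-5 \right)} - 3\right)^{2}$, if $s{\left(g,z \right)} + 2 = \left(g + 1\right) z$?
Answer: $100$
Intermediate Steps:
$s{\left(g,z \right)} = -2 + z \left(1 + g\right)$ ($s{\left(g,z \right)} = -2 + \left(g + 1\right) z = -2 + \left(1 + g\right) z = -2 + z \left(1 + g\right)$)
$\left(s{\left(0,-5 \right)} - 3\right)^{2} = \left(\left(-2 - 5 + 0 \left(-5\right)\right) - 3\right)^{2} = \left(\left(-2 - 5 + 0\right) - 3\right)^{2} = \left(-7 - 3\right)^{2} = \left(-10\right)^{2} = 100$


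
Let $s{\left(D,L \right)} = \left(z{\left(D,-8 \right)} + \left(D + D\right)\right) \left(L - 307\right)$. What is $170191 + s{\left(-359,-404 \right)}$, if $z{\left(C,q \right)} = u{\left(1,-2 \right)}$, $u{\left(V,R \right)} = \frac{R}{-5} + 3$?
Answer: $\frac{3391358}{5} \approx 6.7827 \cdot 10^{5}$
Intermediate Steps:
$u{\left(V,R \right)} = 3 - \frac{R}{5}$ ($u{\left(V,R \right)} = - \frac{R}{5} + 3 = 3 - \frac{R}{5}$)
$z{\left(C,q \right)} = \frac{17}{5}$ ($z{\left(C,q \right)} = 3 - - \frac{2}{5} = 3 + \frac{2}{5} = \frac{17}{5}$)
$s{\left(D,L \right)} = \left(-307 + L\right) \left(\frac{17}{5} + 2 D\right)$ ($s{\left(D,L \right)} = \left(\frac{17}{5} + \left(D + D\right)\right) \left(L - 307\right) = \left(\frac{17}{5} + 2 D\right) \left(-307 + L\right) = \left(-307 + L\right) \left(\frac{17}{5} + 2 D\right)$)
$170191 + s{\left(-359,-404 \right)} = 170191 + \left(- \frac{5219}{5} - -220426 + \frac{17}{5} \left(-404\right) + 2 \left(-359\right) \left(-404\right)\right) = 170191 + \left(- \frac{5219}{5} + 220426 - \frac{6868}{5} + 290072\right) = 170191 + \frac{2540403}{5} = \frac{3391358}{5}$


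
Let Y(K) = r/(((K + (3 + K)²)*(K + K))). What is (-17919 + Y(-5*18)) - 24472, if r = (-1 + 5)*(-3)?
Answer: -4755634334/112185 ≈ -42391.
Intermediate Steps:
r = -12 (r = 4*(-3) = -12)
Y(K) = -6/(K*(K + (3 + K)²)) (Y(K) = -12*1/((K + K)*(K + (3 + K)²)) = -12*1/(2*K*(K + (3 + K)²)) = -6/(K*(K + (3 + K)²)))
(-17919 + Y(-5*18)) - 24472 = (-17919 - 6/(((-5*18))*(-5*18 + (3 - 5*18)²))) - 24472 = (-17919 - 6/(-90*(-90 + (3 - 90)²))) - 24472 = (-17919 - 6*(-1/90)/(-90 + (-87)²)) - 24472 = (-17919 - 6*(-1/90)/(-90 + 7569)) - 24472 = (-17919 - 6*(-1/90)/7479) - 24472 = (-17919 - 6*(-1/90)*1/7479) - 24472 = (-17919 + 1/112185) - 24472 = -2010243014/112185 - 24472 = -4755634334/112185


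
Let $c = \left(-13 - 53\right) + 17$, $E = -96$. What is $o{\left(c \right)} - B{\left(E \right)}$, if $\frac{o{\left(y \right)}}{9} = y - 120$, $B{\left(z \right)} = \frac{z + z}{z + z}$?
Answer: $-1522$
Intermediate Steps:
$B{\left(z \right)} = 1$ ($B{\left(z \right)} = \frac{2 z}{2 z} = 2 z \frac{1}{2 z} = 1$)
$c = -49$ ($c = -66 + 17 = -49$)
$o{\left(y \right)} = -1080 + 9 y$ ($o{\left(y \right)} = 9 \left(y - 120\right) = 9 \left(-120 + y\right) = -1080 + 9 y$)
$o{\left(c \right)} - B{\left(E \right)} = \left(-1080 + 9 \left(-49\right)\right) - 1 = \left(-1080 - 441\right) - 1 = -1521 - 1 = -1522$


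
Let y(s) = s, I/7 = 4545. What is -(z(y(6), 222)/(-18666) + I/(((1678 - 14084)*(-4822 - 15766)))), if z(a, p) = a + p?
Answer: 9606783199/794595218808 ≈ 0.012090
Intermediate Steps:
I = 31815 (I = 7*4545 = 31815)
-(z(y(6), 222)/(-18666) + I/(((1678 - 14084)*(-4822 - 15766)))) = -((6 + 222)/(-18666) + 31815/(((1678 - 14084)*(-4822 - 15766)))) = -(228*(-1/18666) + 31815/((-12406*(-20588)))) = -(-38/3111 + 31815/255414728) = -1*(-9606783199/794595218808) = 9606783199/794595218808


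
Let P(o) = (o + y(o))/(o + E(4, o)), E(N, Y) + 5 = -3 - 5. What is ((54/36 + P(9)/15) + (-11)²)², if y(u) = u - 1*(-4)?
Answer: 3356224/225 ≈ 14917.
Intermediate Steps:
y(u) = 4 + u (y(u) = u + 4 = 4 + u)
E(N, Y) = -13 (E(N, Y) = -5 + (-3 - 5) = -5 - 8 = -13)
P(o) = (4 + 2*o)/(-13 + o) (P(o) = (o + (4 + o))/(o - 13) = (4 + 2*o)/(-13 + o))
((54/36 + P(9)/15) + (-11)²)² = ((54/36 + (2*(2 + 9)/(-13 + 9))/15) + (-11)²)² = ((54*(1/36) + (2*11/(-4))*(1/15)) + 121)² = ((3/2 + (2*(-¼)*11)*(1/15)) + 121)² = ((3/2 - 11/2*1/15) + 121)² = ((3/2 - 11/30) + 121)² = (17/15 + 121)² = (1832/15)² = 3356224/225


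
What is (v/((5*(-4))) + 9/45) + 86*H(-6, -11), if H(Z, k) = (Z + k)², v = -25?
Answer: 497109/20 ≈ 24855.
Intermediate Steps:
(v/((5*(-4))) + 9/45) + 86*H(-6, -11) = (-25/(5*(-4)) + 9/45) + 86*(-6 - 11)² = (-25/(-20) + 9*(1/45)) + 86*(-17)² = (-25*(-1/20) + ⅕) + 86*289 = (5/4 + ⅕) + 24854 = 29/20 + 24854 = 497109/20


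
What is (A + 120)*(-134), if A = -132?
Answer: 1608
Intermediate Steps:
(A + 120)*(-134) = (-132 + 120)*(-134) = -12*(-134) = 1608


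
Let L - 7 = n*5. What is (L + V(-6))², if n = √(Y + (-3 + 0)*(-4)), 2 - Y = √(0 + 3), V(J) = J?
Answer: (1 + 5*√(14 - √3))² ≈ 342.72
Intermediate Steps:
Y = 2 - √3 (Y = 2 - √(0 + 3) = 2 - √3 ≈ 0.26795)
n = √(14 - √3) (n = √((2 - √3) + (-3 + 0)*(-4)) = √((2 - √3) - 3*(-4)) = √((2 - √3) + 12) = √(14 - √3) ≈ 3.5026)
L = 7 + 5*√(14 - √3) (L = 7 + √(14 - √3)*5 = 7 + 5*√(14 - √3) ≈ 24.513)
(L + V(-6))² = ((7 + 5*√(14 - √3)) - 6)² = (1 + 5*√(14 - √3))²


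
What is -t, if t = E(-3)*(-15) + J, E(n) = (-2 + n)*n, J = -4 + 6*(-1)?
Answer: 235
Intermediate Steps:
J = -10 (J = -4 - 6 = -10)
E(n) = n*(-2 + n)
t = -235 (t = -3*(-2 - 3)*(-15) - 10 = -3*(-5)*(-15) - 10 = 15*(-15) - 10 = -225 - 10 = -235)
-t = -1*(-235) = 235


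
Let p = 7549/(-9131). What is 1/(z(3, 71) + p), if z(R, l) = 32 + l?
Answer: 9131/932944 ≈ 0.0097873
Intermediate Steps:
p = -7549/9131 (p = 7549*(-1/9131) = -7549/9131 ≈ -0.82674)
1/(z(3, 71) + p) = 1/((32 + 71) - 7549/9131) = 1/(103 - 7549/9131) = 1/(932944/9131) = 9131/932944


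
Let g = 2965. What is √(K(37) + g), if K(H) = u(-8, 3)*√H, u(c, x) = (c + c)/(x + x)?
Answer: √(26685 - 24*√37)/3 ≈ 54.303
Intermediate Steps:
u(c, x) = c/x (u(c, x) = (2*c)/((2*x)) = (2*c)*(1/(2*x)) = c/x)
K(H) = -8*√H/3 (K(H) = (-8/3)*√H = (-8*⅓)*√H = -8*√H/3)
√(K(37) + g) = √(-8*√37/3 + 2965) = √(2965 - 8*√37/3)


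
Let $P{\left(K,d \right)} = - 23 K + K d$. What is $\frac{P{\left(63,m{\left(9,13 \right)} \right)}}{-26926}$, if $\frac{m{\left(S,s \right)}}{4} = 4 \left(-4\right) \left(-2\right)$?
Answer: $- \frac{6615}{26926} \approx -0.24567$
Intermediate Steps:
$m{\left(S,s \right)} = 128$ ($m{\left(S,s \right)} = 4 \cdot 4 \left(-4\right) \left(-2\right) = 4 \left(\left(-16\right) \left(-2\right)\right) = 4 \cdot 32 = 128$)
$\frac{P{\left(63,m{\left(9,13 \right)} \right)}}{-26926} = \frac{63 \left(-23 + 128\right)}{-26926} = 63 \cdot 105 \left(- \frac{1}{26926}\right) = 6615 \left(- \frac{1}{26926}\right) = - \frac{6615}{26926}$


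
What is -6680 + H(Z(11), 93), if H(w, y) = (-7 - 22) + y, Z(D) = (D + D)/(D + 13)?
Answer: -6616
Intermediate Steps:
Z(D) = 2*D/(13 + D) (Z(D) = (2*D)/(13 + D) = 2*D/(13 + D))
H(w, y) = -29 + y
-6680 + H(Z(11), 93) = -6680 + (-29 + 93) = -6680 + 64 = -6616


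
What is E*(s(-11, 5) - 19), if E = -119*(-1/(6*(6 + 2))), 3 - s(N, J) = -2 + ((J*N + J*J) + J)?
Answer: 1309/48 ≈ 27.271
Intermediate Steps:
s(N, J) = 5 - J - J² - J*N (s(N, J) = 3 - (-2 + ((J*N + J*J) + J)) = 3 - (-2 + ((J*N + J²) + J)) = 3 - (-2 + ((J² + J*N) + J)) = 3 - (-2 + (J + J² + J*N)) = 3 - (-2 + J + J² + J*N) = 3 + (2 - J - J² - J*N) = 5 - J - J² - J*N)
E = 119/48 (E = -119/(8*(-6)) = -119/(-48) = -119*(-1/48) = 119/48 ≈ 2.4792)
E*(s(-11, 5) - 19) = 119*((5 - 1*5 - 1*5² - 1*5*(-11)) - 19)/48 = 119*((5 - 5 - 1*25 + 55) - 19)/48 = 119*((5 - 5 - 25 + 55) - 19)/48 = 119*(30 - 19)/48 = (119/48)*11 = 1309/48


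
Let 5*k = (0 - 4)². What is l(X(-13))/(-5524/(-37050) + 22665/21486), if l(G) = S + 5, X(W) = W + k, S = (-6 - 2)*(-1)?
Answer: 1724788650/159737819 ≈ 10.798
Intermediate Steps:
S = 8 (S = -8*(-1) = 8)
k = 16/5 (k = (0 - 4)²/5 = (⅕)*(-4)² = (⅕)*16 = 16/5 ≈ 3.2000)
X(W) = 16/5 + W (X(W) = W + 16/5 = 16/5 + W)
l(G) = 13 (l(G) = 8 + 5 = 13)
l(X(-13))/(-5524/(-37050) + 22665/21486) = 13/(-5524/(-37050) + 22665/21486) = 13/(-5524*(-1/37050) + 22665*(1/21486)) = 13/(2762/18525 + 7555/7162) = 13/(159737819/132676050) = 13*(132676050/159737819) = 1724788650/159737819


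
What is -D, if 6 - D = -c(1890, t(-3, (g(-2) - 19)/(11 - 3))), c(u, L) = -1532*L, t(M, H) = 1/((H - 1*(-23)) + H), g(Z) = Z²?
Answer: 5666/77 ≈ 73.584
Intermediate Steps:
t(M, H) = 1/(23 + 2*H) (t(M, H) = 1/((H + 23) + H) = 1/((23 + H) + H) = 1/(23 + 2*H))
D = -5666/77 (D = 6 - (-1)*(-1532/(23 + 2*(((-2)² - 19)/(11 - 3)))) = 6 - (-1)*(-1532/(23 + 2*((4 - 19)/8))) = 6 - (-1)*(-1532/(23 + 2*(-15*⅛))) = 6 - (-1)*(-1532/(23 + 2*(-15/8))) = 6 - (-1)*(-1532/(23 - 15/4)) = 6 - (-1)*(-1532/77/4) = 6 - (-1)*(-1532*4/77) = 6 - (-1)*(-6128)/77 = 6 - 1*6128/77 = 6 - 6128/77 = -5666/77 ≈ -73.584)
-D = -1*(-5666/77) = 5666/77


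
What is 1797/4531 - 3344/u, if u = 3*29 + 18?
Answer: -14962979/475755 ≈ -31.451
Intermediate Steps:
u = 105 (u = 87 + 18 = 105)
1797/4531 - 3344/u = 1797/4531 - 3344/105 = -14962979/475755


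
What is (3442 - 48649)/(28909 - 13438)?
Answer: -5023/1719 ≈ -2.9220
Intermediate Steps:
(3442 - 48649)/(28909 - 13438) = -45207/15471 = -45207*1/15471 = -5023/1719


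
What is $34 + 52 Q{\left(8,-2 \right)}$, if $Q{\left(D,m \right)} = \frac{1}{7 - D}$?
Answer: $-18$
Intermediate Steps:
$34 + 52 Q{\left(8,-2 \right)} = 34 + 52 \left(- \frac{1}{-7 + 8}\right) = 34 + 52 \left(- 1^{-1}\right) = 34 + 52 \left(\left(-1\right) 1\right) = 34 + 52 \left(-1\right) = 34 - 52 = -18$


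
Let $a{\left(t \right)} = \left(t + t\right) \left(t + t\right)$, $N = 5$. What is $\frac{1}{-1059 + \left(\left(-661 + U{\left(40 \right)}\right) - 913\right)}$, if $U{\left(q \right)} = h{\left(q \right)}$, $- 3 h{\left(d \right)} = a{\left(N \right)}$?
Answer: $- \frac{3}{7999} \approx -0.00037505$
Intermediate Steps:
$a{\left(t \right)} = 4 t^{2}$ ($a{\left(t \right)} = 2 t 2 t = 4 t^{2}$)
$h{\left(d \right)} = - \frac{100}{3}$ ($h{\left(d \right)} = - \frac{4 \cdot 5^{2}}{3} = - \frac{4 \cdot 25}{3} = \left(- \frac{1}{3}\right) 100 = - \frac{100}{3}$)
$U{\left(q \right)} = - \frac{100}{3}$
$\frac{1}{-1059 + \left(\left(-661 + U{\left(40 \right)}\right) - 913\right)} = \frac{1}{-1059 - \frac{4822}{3}} = \frac{1}{- \frac{7999}{3}} = - \frac{3}{7999}$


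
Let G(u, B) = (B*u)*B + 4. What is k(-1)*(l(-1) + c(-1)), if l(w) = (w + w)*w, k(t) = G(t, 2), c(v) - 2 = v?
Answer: 0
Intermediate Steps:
G(u, B) = 4 + u*B**2 (G(u, B) = u*B**2 + 4 = 4 + u*B**2)
c(v) = 2 + v
k(t) = 4 + 4*t (k(t) = 4 + t*2**2 = 4 + t*4 = 4 + 4*t)
l(w) = 2*w**2 (l(w) = (2*w)*w = 2*w**2)
k(-1)*(l(-1) + c(-1)) = (4 + 4*(-1))*(2*(-1)**2 + (2 - 1)) = (4 - 4)*(2*1 + 1) = 0*(2 + 1) = 0*3 = 0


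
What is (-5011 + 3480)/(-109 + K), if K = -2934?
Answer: 1531/3043 ≈ 0.50312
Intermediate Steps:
(-5011 + 3480)/(-109 + K) = (-5011 + 3480)/(-109 - 2934) = -1531/(-3043) = -1531*(-1/3043) = 1531/3043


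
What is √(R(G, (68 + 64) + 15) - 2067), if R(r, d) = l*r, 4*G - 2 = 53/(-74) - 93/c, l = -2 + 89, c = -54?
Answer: I*√98647809/222 ≈ 44.739*I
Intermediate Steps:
l = 87
G = 1001/1332 (G = ½ + (53/(-74) - 93/(-54))/4 = ½ + (53*(-1/74) - 93*(-1/54))/4 = ½ + (-53/74 + 31/18)/4 = ½ + (¼)*(335/333) = ½ + 335/1332 = 1001/1332 ≈ 0.75150)
R(r, d) = 87*r
√(R(G, (68 + 64) + 15) - 2067) = √(87*(1001/1332) - 2067) = √(29029/444 - 2067) = √(-888719/444) = I*√98647809/222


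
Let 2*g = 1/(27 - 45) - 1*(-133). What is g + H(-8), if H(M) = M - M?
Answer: 2393/36 ≈ 66.472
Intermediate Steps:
H(M) = 0
g = 2393/36 (g = (1/(27 - 45) - 1*(-133))/2 = (1/(-18) + 133)/2 = (-1/18 + 133)/2 = (½)*(2393/18) = 2393/36 ≈ 66.472)
g + H(-8) = 2393/36 + 0 = 2393/36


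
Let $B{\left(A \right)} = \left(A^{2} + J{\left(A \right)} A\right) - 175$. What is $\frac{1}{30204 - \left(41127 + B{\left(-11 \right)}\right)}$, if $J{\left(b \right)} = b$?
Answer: $- \frac{1}{10990} \approx -9.0992 \cdot 10^{-5}$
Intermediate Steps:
$B{\left(A \right)} = -175 + 2 A^{2}$ ($B{\left(A \right)} = \left(A^{2} + A A\right) - 175 = \left(A^{2} + A^{2}\right) - 175 = 2 A^{2} - 175 = -175 + 2 A^{2}$)
$\frac{1}{30204 - \left(41127 + B{\left(-11 \right)}\right)} = \frac{1}{30204 - \left(40952 + 242\right)} = \frac{1}{30204 - 41194} = \frac{1}{-10990} = - \frac{1}{10990}$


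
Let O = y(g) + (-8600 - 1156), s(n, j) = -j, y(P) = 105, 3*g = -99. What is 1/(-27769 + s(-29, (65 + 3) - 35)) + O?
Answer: -268317103/27802 ≈ -9651.0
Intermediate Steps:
g = -33 (g = (⅓)*(-99) = -33)
O = -9651 (O = 105 + (-8600 - 1156) = 105 - 9756 = -9651)
1/(-27769 + s(-29, (65 + 3) - 35)) + O = 1/(-27769 - ((65 + 3) - 35)) - 9651 = 1/(-27769 - (68 - 35)) - 9651 = 1/(-27769 - 1*33) - 9651 = 1/(-27769 - 33) - 9651 = 1/(-27802) - 9651 = -1/27802 - 9651 = -268317103/27802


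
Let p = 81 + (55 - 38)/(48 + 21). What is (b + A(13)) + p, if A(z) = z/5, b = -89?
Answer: -1778/345 ≈ -5.1536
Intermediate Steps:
A(z) = z/5 (A(z) = z*(⅕) = z/5)
p = 5606/69 (p = 81 + 17/69 = 5606/69 ≈ 81.246)
(b + A(13)) + p = (-89 + (⅕)*13) + 5606/69 = (-89 + 13/5) + 5606/69 = -432/5 + 5606/69 = -1778/345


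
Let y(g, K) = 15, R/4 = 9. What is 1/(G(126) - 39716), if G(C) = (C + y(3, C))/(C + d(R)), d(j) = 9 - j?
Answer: -33/1310581 ≈ -2.5180e-5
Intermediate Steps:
R = 36 (R = 4*9 = 36)
G(C) = (15 + C)/(-27 + C) (G(C) = (C + 15)/(C + (9 - 1*36)) = (15 + C)/(C + (9 - 36)) = (15 + C)/(C - 27) = (15 + C)/(-27 + C))
1/(G(126) - 39716) = 1/((15 + 126)/(-27 + 126) - 39716) = 1/(141/99 - 39716) = 1/((1/99)*141 - 39716) = 1/(47/33 - 39716) = 1/(-1310581/33) = -33/1310581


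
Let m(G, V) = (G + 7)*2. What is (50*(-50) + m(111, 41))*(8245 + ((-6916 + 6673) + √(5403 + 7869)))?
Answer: -18116528 - 4528*√3318 ≈ -1.8377e+7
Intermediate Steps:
m(G, V) = 14 + 2*G (m(G, V) = (7 + G)*2 = 14 + 2*G)
(50*(-50) + m(111, 41))*(8245 + ((-6916 + 6673) + √(5403 + 7869))) = (50*(-50) + (14 + 2*111))*(8245 + ((-6916 + 6673) + √(5403 + 7869))) = (-2500 + (14 + 222))*(8245 + (-243 + √13272)) = (-2500 + 236)*(8245 + (-243 + 2*√3318)) = -2264*(8002 + 2*√3318) = -18116528 - 4528*√3318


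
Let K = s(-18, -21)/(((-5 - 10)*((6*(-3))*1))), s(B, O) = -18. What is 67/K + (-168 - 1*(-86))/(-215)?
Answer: -215993/215 ≈ -1004.6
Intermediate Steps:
K = -1/15 (K = -18*(-1/(18*(-5 - 10))) = -18/((-(-270))) = -18/((-15*(-18))) = -18/270 = -18*1/270 = -1/15 ≈ -0.066667)
67/K + (-168 - 1*(-86))/(-215) = 67/(-1/15) + (-168 - 1*(-86))/(-215) = 67*(-15) + (-168 + 86)*(-1/215) = -1005 - 82*(-1/215) = -1005 + 82/215 = -215993/215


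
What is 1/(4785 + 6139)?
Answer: 1/10924 ≈ 9.1542e-5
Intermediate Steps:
1/(4785 + 6139) = 1/10924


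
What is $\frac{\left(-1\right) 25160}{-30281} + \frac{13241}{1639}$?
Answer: $\frac{442187961}{49630559} \approx 8.9096$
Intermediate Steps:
$\frac{\left(-1\right) 25160}{-30281} + \frac{13241}{1639} = \left(-25160\right) \left(- \frac{1}{30281}\right) + 13241 \cdot \frac{1}{1639} = \frac{25160}{30281} + \frac{13241}{1639} = \frac{442187961}{49630559}$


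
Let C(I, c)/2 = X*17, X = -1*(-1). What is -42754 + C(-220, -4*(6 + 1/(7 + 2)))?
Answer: -42720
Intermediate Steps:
X = 1
C(I, c) = 34 (C(I, c) = 2*(1*17) = 2*17 = 34)
-42754 + C(-220, -4*(6 + 1/(7 + 2))) = -42754 + 34 = -42720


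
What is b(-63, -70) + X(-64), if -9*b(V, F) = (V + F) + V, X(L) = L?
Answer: -380/9 ≈ -42.222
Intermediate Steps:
b(V, F) = -2*V/9 - F/9 (b(V, F) = -((V + F) + V)/9 = -((F + V) + V)/9 = -(F + 2*V)/9 = -2*V/9 - F/9)
b(-63, -70) + X(-64) = (-2/9*(-63) - ⅑*(-70)) - 64 = (14 + 70/9) - 64 = 196/9 - 64 = -380/9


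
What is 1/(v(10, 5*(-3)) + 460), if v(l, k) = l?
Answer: 1/470 ≈ 0.0021277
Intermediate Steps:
1/(v(10, 5*(-3)) + 460) = 1/(10 + 460) = 1/470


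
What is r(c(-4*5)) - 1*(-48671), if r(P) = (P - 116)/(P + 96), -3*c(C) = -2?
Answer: 7057122/145 ≈ 48670.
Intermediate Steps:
c(C) = 2/3 (c(C) = -1/3*(-2) = 2/3)
r(P) = (-116 + P)/(96 + P)
r(c(-4*5)) - 1*(-48671) = (-116 + 2/3)/(96 + 2/3) - 1*(-48671) = -346/3/(290/3) + 48671 = (3/290)*(-346/3) + 48671 = -173/145 + 48671 = 7057122/145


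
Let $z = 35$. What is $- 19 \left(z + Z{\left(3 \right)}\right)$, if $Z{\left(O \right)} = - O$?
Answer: $-608$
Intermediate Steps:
$- 19 \left(z + Z{\left(3 \right)}\right) = - 19 \left(35 - 3\right) = \left(-19\right) 32 = -608$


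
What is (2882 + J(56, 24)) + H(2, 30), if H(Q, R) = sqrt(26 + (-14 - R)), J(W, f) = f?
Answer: 2906 + 3*I*sqrt(2) ≈ 2906.0 + 4.2426*I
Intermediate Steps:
H(Q, R) = sqrt(12 - R)
(2882 + J(56, 24)) + H(2, 30) = (2882 + 24) + sqrt(12 - 1*30) = 2906 + sqrt(12 - 30) = 2906 + sqrt(-18) = 2906 + 3*I*sqrt(2)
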